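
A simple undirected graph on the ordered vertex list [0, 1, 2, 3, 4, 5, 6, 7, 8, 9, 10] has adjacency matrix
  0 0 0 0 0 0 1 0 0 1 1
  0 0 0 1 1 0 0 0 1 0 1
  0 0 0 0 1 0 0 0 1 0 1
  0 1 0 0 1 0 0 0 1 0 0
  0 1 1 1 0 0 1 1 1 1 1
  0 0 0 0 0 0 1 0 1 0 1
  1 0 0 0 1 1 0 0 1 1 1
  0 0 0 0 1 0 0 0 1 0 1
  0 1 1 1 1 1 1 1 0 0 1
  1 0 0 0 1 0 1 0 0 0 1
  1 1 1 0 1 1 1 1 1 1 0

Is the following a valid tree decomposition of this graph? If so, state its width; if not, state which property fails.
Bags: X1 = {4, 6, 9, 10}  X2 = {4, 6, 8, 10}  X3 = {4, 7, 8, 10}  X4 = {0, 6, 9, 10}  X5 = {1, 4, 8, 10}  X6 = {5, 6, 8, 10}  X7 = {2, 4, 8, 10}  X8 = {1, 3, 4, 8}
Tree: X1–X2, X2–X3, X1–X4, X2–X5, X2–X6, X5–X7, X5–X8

Yes; width 3.

Every vertex of G appears in some bag (union = {0, 1, 2, 3, 4, 5, 6, 7, 8, 9, 10}); every edge is covered by a bag; and for each vertex v the set of bags containing v is connected in the bag tree. The decomposition is therefore valid. The largest bag has 4 vertices, so the width is 3.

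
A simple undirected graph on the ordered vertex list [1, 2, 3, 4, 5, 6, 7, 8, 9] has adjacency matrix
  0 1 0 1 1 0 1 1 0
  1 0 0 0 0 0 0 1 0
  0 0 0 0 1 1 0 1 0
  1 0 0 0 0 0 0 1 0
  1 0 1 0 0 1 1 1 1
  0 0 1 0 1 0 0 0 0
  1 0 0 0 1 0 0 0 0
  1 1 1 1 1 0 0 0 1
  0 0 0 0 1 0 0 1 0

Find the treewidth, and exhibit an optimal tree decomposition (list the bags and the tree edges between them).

Each bag holds 3 vertices, so the decomposition has width 2, which upper-bounds the treewidth. For the lower bound, the 3 vertices {1, 2, 8} are pairwise adjacent, and any tree decomposition puts a clique entirely inside one bag — forcing width ≥ 2. The upper and lower bounds meet at 2, so that is the treewidth.

Treewidth 2.
One such decomposition:
Bags: B1 = {3, 5, 8}  B2 = {1, 5, 8}  B3 = {3, 5, 6}  B4 = {1, 4, 8}  B5 = {1, 5, 7}  B6 = {1, 2, 8}  B7 = {5, 8, 9}
Tree: B1–B2, B1–B3, B2–B4, B2–B5, B2–B6, B2–B7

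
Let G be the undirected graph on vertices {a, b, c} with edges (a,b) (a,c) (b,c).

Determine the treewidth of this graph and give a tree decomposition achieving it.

With just one bag of size 3, the width is 3 − 1 = 2, so tw(G) ≤ 2. For the lower bound, the 3 vertices {a, b, c} are pairwise adjacent, and any tree decomposition puts a clique entirely inside one bag — forcing width ≥ 2. Combining the bounds, tw(G) = 2.

Treewidth 2.
Bags: B1 = {a, b, c}
Tree: (single bag)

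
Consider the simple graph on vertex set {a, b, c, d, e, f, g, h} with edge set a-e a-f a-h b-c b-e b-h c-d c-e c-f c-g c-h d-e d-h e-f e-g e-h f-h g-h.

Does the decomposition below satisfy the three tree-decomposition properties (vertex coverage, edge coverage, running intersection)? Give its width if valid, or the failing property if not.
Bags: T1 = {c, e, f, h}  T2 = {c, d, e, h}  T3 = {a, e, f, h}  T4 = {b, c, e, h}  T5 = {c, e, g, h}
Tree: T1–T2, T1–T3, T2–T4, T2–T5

Checking the three conditions: (i) the bags cover all of {a, b, c, d, e, f, g, h}; (ii) for each edge, some bag contains both endpoints; (iii) the bags containing any fixed vertex form a subtree. All hold, so the decomposition is valid with width 4 − 1 = 3.

Yes; width 3.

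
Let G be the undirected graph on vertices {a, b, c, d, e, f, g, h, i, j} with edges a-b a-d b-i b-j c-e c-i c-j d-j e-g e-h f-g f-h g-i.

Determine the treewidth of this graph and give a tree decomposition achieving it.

Treewidth 2.
One optimal decomposition is:
Bags: B1 = {a, b, d}  B2 = {b, d, j}  B3 = {b, i, j}  B4 = {c, i, j}  B5 = {c, g, i}  B6 = {c, e, g}  B7 = {e, f, g}  B8 = {e, f, h}
Tree: B1–B2, B2–B3, B3–B4, B4–B5, B5–B6, B6–B7, B7–B8

The largest bag has 3 vertices, giving width 2; this decomposition certifies tw(G) ≤ 2. For the lower bound, G contains the cycle a–d–j–b–a, so G is not a forest; only forests have treewidth ≤ 1, hence tw(G) ≥ 2. Hence tw(G) = 2 exactly.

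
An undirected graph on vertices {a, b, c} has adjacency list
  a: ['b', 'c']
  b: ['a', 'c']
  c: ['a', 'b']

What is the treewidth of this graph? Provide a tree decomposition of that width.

With just one bag of size 3, the width is 3 − 1 = 2, so tw(G) ≤ 2. On the other hand G contains the 3-clique {a, b, c}. A clique must lie in a single bag of any decomposition, so no decomposition can have width below 2. Hence tw(G) = 2 exactly.

Treewidth 2.
One such decomposition:
Bags: B1 = {a, b, c}
Tree: (single bag)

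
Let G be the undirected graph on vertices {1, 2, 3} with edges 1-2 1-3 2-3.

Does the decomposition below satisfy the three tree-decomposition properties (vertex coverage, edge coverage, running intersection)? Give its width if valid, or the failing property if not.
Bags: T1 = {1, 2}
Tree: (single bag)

No — vertex 3 appears in no bag.

A tree decomposition must satisfy three properties: every vertex lies in some bag; for every edge, both endpoints lie together in some bag; and for every vertex, the bags containing it form a connected subtree. Here vertex 3 appears in no bag, so the decomposition is invalid.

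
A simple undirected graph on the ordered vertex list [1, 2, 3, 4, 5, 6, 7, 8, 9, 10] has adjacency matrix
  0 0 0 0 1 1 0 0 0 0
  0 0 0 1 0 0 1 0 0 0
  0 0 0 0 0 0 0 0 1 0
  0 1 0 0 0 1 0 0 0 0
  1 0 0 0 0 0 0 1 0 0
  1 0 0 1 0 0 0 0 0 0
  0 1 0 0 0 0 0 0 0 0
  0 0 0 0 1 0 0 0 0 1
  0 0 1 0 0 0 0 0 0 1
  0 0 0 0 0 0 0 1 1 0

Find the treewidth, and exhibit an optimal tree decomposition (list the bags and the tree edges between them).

Treewidth 1.
Bags: B1 = {3, 9}  B2 = {9, 10}  B3 = {8, 10}  B4 = {5, 8}  B5 = {1, 5}  B6 = {1, 6}  B7 = {4, 6}  B8 = {2, 4}  B9 = {2, 7}
Tree: B1–B2, B2–B3, B3–B4, B4–B5, B5–B6, B6–B7, B7–B8, B8–B9

Each bag holds 2 vertices, so the decomposition has width 1, which upper-bounds the treewidth. Any graph with an edge has treewidth ≥ 1, and G has the edge 3–9. Hence tw(G) = 1 exactly.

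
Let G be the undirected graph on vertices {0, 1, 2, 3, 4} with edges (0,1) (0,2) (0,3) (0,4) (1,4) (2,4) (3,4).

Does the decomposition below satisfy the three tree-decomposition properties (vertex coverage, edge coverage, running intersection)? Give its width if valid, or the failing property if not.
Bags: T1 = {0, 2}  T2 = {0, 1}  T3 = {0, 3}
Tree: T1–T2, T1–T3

No — vertex 4 appears in no bag.

A tree decomposition must satisfy three properties: every vertex lies in some bag; for every edge, both endpoints lie together in some bag; and for every vertex, the bags containing it form a connected subtree. Here vertex 4 appears in no bag, so the decomposition is invalid.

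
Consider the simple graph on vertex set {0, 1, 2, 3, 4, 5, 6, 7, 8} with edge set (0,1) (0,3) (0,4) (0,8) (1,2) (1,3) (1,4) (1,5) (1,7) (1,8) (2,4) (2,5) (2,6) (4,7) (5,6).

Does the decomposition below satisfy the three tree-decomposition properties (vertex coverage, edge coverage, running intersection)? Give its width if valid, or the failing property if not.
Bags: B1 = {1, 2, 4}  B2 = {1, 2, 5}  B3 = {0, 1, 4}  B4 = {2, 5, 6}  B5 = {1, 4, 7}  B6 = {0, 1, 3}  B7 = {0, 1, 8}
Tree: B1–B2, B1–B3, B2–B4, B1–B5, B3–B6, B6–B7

Vertex coverage: the bags together contain {0, 1, 2, 3, 4, 5, 6, 7, 8}, the full vertex set. Edge coverage: each edge of G has both endpoints in at least one bag. Running intersection: for every vertex, the bags containing it form a connected subtree. All three properties hold, so this is a valid tree decomposition of width max|bag| − 1 = 2, and hence tw(G) ≤ 2.

Yes; width 2.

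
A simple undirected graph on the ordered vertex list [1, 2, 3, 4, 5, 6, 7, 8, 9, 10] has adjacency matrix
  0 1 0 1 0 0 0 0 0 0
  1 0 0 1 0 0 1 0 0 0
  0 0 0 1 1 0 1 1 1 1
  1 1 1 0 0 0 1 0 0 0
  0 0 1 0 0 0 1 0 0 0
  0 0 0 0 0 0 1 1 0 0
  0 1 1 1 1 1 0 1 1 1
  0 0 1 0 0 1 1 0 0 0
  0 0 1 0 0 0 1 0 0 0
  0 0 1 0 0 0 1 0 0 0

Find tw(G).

2

A width-2 tree decomposition is:
Bags: B1 = {3, 5, 7}  B2 = {3, 4, 7}  B3 = {3, 7, 10}  B4 = {3, 7, 8}  B5 = {6, 7, 8}  B6 = {3, 7, 9}  B7 = {2, 4, 7}  B8 = {1, 2, 4}
Tree: B1–B2, B1–B3, B3–B4, B4–B5, B1–B6, B2–B7, B7–B8
The largest bag has 3 vertices, giving width 2; this decomposition certifies tw(G) ≤ 2. For the lower bound, the 3 vertices {1, 2, 4} are pairwise adjacent, and any tree decomposition puts a clique entirely inside one bag — forcing width ≥ 2. The upper and lower bounds meet at 2, so that is the treewidth.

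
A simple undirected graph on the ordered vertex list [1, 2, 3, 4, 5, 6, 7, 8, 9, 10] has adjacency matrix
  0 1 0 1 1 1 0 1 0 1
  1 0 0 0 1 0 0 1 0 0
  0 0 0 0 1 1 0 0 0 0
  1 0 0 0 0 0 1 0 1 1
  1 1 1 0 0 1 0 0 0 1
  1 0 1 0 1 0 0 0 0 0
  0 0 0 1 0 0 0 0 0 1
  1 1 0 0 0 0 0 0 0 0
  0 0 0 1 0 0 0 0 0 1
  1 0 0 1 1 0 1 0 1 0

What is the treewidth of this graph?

2

A width-2 tree decomposition is:
Bags: B1 = {1, 5, 10}  B2 = {1, 4, 10}  B3 = {1, 5, 6}  B4 = {4, 9, 10}  B5 = {3, 5, 6}  B6 = {4, 7, 10}  B7 = {1, 2, 5}  B8 = {1, 2, 8}
Tree: B1–B2, B1–B3, B2–B4, B3–B5, B2–B6, B1–B7, B7–B8
Each bag holds 3 vertices, so the decomposition has width 2, which upper-bounds the treewidth. Conversely, {1, 2, 8} is a clique of size 3, and the vertices of any clique must share a bag in every tree decomposition; so some bag has ≥ 3 vertices and tw(G) ≥ 2. Combining the bounds, tw(G) = 2.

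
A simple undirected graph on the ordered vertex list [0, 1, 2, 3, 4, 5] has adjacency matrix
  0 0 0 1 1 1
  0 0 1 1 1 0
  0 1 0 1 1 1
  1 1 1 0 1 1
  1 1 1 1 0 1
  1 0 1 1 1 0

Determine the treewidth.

A width-3 tree decomposition is:
Bags: B1 = {1, 2, 3, 4}  B2 = {2, 3, 4, 5}  B3 = {0, 3, 4, 5}
Tree: B1–B2, B2–B3
The largest bag has 4 vertices, giving width 3; this decomposition certifies tw(G) ≤ 3. For the lower bound, the 4 vertices {0, 3, 4, 5} are pairwise adjacent, and any tree decomposition puts a clique entirely inside one bag — forcing width ≥ 3. The upper and lower bounds meet at 3, so that is the treewidth.

3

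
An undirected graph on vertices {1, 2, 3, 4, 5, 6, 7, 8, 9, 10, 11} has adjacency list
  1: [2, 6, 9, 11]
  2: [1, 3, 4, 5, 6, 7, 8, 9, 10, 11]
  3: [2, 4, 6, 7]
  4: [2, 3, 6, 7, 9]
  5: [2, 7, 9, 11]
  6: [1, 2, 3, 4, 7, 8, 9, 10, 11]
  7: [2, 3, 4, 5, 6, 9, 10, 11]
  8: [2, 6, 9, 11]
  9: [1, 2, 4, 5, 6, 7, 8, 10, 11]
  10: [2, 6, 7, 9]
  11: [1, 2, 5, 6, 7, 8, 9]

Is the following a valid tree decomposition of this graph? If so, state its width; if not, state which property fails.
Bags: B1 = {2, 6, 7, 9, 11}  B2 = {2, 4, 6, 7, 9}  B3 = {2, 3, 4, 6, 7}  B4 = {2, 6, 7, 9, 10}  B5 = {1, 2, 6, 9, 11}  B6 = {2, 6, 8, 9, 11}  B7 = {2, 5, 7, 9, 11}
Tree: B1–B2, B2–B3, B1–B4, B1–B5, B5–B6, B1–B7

Yes; width 4.

Vertex coverage: the bags together contain {1, 2, 3, 4, 5, 6, 7, 8, 9, 10, 11}, the full vertex set. Edge coverage: each edge of G has both endpoints in at least one bag. Running intersection: for every vertex, the bags containing it form a connected subtree. All three properties hold, so this is a valid tree decomposition of width max|bag| − 1 = 4, and hence tw(G) ≤ 4.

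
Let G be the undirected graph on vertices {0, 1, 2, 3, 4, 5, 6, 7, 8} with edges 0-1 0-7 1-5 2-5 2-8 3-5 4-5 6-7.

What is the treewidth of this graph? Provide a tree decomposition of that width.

Treewidth 1.
Bags: B1 = {0, 1}  B2 = {1, 5}  B3 = {2, 5}  B4 = {3, 5}  B5 = {2, 8}  B6 = {0, 7}  B7 = {4, 5}  B8 = {6, 7}
Tree: B1–B2, B2–B3, B2–B4, B3–B5, B1–B6, B3–B7, B6–B8

Each bag holds 2 vertices, so the decomposition has width 1, which upper-bounds the treewidth. Any graph with an edge has treewidth ≥ 1, and G has the edge 0–1. The upper and lower bounds meet at 1, so that is the treewidth.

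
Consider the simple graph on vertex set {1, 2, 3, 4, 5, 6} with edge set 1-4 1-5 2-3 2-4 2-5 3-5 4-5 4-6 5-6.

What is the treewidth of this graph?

A width-2 tree decomposition is:
Bags: B1 = {2, 4, 5}  B2 = {4, 5, 6}  B3 = {2, 3, 5}  B4 = {1, 4, 5}
Tree: B1–B2, B1–B3, B1–B4
The largest bag has 3 vertices, giving width 2; this decomposition certifies tw(G) ≤ 2. For the lower bound, the 3 vertices {2, 3, 5} are pairwise adjacent, and any tree decomposition puts a clique entirely inside one bag — forcing width ≥ 2. Hence tw(G) = 2 exactly.

2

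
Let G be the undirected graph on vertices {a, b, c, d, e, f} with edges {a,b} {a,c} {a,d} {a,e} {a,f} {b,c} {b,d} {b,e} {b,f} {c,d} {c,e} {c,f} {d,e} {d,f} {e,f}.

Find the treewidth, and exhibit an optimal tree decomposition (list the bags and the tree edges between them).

With just one bag of size 6, the width is 6 − 1 = 5, so tw(G) ≤ 5. On the other hand G contains the 6-clique {a, b, c, d, e, f}. A clique must lie in a single bag of any decomposition, so no decomposition can have width below 5. Hence tw(G) = 5 exactly.

Treewidth 5.
One such decomposition:
Bags: B1 = {a, b, c, d, e, f}
Tree: (single bag)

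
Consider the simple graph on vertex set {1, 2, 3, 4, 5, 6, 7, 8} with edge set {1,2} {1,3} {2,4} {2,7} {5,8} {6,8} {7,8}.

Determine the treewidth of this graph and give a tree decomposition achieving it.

Treewidth 1.
Bags: B1 = {1, 2}  B2 = {2, 4}  B3 = {2, 7}  B4 = {1, 3}  B5 = {7, 8}  B6 = {5, 8}  B7 = {6, 8}
Tree: B1–B2, B2–B3, B1–B4, B3–B5, B5–B6, B5–B7

Each bag holds 2 vertices, so the decomposition has width 1, which upper-bounds the treewidth. G has an edge, so its treewidth is at least 1. Hence tw(G) = 1 exactly.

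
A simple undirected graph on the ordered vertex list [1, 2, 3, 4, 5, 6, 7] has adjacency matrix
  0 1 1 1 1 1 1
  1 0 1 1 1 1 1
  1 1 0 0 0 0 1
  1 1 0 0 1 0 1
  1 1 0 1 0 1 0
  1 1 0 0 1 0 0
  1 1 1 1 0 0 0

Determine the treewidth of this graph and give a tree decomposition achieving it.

Each bag holds 4 vertices, so the decomposition has width 3, which upper-bounds the treewidth. On the other hand G contains the 4-clique {1, 2, 3, 7}. A clique must lie in a single bag of any decomposition, so no decomposition can have width below 3. The upper and lower bounds meet at 3, so that is the treewidth.

Treewidth 3.
Bags: B1 = {1, 2, 5, 6}  B2 = {1, 2, 4, 5}  B3 = {1, 2, 4, 7}  B4 = {1, 2, 3, 7}
Tree: B1–B2, B2–B3, B3–B4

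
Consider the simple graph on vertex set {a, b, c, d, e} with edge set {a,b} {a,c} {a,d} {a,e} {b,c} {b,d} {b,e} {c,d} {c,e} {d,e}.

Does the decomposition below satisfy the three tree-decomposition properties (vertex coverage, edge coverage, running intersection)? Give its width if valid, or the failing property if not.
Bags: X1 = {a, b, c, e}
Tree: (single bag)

A tree decomposition must satisfy three properties: every vertex lies in some bag; for every edge, both endpoints lie together in some bag; and for every vertex, the bags containing it form a connected subtree. Here vertex d appears in no bag, so the decomposition is invalid.

No — vertex d appears in no bag.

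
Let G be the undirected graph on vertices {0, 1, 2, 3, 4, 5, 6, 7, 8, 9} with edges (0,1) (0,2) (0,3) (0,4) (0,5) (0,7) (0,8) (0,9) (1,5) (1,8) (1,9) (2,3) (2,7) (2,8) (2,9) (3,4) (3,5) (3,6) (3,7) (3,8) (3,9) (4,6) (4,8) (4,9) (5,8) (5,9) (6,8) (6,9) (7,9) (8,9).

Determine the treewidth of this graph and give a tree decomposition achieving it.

The largest bag has 5 vertices, giving width 4; this decomposition certifies tw(G) ≤ 4. For the lower bound, the 5 vertices {0, 1, 5, 8, 9} are pairwise adjacent, and any tree decomposition puts a clique entirely inside one bag — forcing width ≥ 4. Therefore the treewidth is 4.

Treewidth 4.
One such decomposition:
Bags: B1 = {0, 3, 4, 8, 9}  B2 = {0, 2, 3, 8, 9}  B3 = {0, 3, 5, 8, 9}  B4 = {0, 1, 5, 8, 9}  B5 = {0, 2, 3, 7, 9}  B6 = {3, 4, 6, 8, 9}
Tree: B1–B2, B1–B3, B3–B4, B2–B5, B1–B6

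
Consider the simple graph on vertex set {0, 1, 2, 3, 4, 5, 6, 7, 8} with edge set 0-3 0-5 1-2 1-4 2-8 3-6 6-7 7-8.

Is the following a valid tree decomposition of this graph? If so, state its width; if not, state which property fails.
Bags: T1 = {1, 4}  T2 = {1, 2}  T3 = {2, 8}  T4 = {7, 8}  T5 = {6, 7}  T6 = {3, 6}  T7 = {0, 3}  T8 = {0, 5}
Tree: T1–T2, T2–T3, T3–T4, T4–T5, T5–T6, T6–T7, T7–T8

Every vertex of G appears in some bag (union = {0, 1, 2, 3, 4, 5, 6, 7, 8}); every edge is covered by a bag; and for each vertex v the set of bags containing v is connected in the bag tree. The decomposition is therefore valid. The largest bag has 2 vertices, so the width is 1.

Yes; width 1.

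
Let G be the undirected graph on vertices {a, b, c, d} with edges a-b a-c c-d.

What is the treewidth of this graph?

A width-1 tree decomposition is:
Bags: B1 = {a, c}  B2 = {c, d}  B3 = {a, b}
Tree: B1–B2, B1–B3
The largest bag has 2 vertices, giving width 1; this decomposition certifies tw(G) ≤ 1. Any graph with an edge has treewidth ≥ 1, and G has the edge a–c. Combining the bounds, tw(G) = 1.

1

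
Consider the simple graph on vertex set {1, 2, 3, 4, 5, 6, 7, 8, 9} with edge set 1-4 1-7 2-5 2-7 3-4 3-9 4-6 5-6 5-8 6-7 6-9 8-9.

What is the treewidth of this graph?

A width-3 tree decomposition is:
Bags: B1 = {3, 5, 8, 9}  B2 = {3, 5, 6, 9}  B3 = {3, 4, 5, 6}  B4 = {2, 4, 5, 6}  B5 = {2, 4, 6, 7}  B6 = {1, 2, 4, 7}
Tree: B1–B2, B2–B3, B3–B4, B4–B5, B5–B6
Each bag holds 4 vertices, so the decomposition has width 3, which upper-bounds the treewidth. For the lower bound: the 4 vertex sets {3,8,9}, {5}, {6}, {1,2,4,7} are disjoint, each induces a connected subgraph, and every pair is joined by at least one edge of G. Contracting each set to a single vertex therefore yields K_{4} as a minor, and since treewidth is minor-monotone, tw(G) ≥ tw(K_{4}) = 3. Hence tw(G) = 3 exactly.

3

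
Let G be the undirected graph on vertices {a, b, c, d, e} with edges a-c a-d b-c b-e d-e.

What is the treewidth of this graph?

2

A width-2 tree decomposition is:
Bags: B1 = {b, c, e}  B2 = {c, d, e}  B3 = {a, c, d}
Tree: B1–B2, B2–B3
Every bag has size at most 3, so the width is 3 − 1 = 2 and tw(G) ≤ 2. The edges c–b–e–d–a–c form a cycle, so G is not a tree and its treewidth is at least 2. The upper and lower bounds meet at 2, so that is the treewidth.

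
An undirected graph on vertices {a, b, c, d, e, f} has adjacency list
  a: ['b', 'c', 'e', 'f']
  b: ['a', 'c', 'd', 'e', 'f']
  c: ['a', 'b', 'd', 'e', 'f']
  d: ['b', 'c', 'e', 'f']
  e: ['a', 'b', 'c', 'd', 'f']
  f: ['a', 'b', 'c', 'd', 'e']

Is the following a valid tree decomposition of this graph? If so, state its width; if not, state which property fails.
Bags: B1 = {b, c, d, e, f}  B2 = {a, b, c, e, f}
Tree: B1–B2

Every vertex of G appears in some bag (union = {a, b, c, d, e, f}); every edge is covered by a bag; and for each vertex v the set of bags containing v is connected in the bag tree. The decomposition is therefore valid. The largest bag has 5 vertices, so the width is 4.

Yes; width 4.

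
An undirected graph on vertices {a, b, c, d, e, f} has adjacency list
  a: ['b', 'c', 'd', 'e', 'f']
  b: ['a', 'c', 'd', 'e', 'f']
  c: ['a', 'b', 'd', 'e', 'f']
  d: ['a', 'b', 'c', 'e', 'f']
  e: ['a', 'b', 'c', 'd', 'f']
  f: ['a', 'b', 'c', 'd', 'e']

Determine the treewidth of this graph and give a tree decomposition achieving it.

With just one bag of size 6, the width is 6 − 1 = 5, so tw(G) ≤ 5. On the other hand G contains the 6-clique {a, b, c, d, e, f}. A clique must lie in a single bag of any decomposition, so no decomposition can have width below 5. The upper and lower bounds meet at 5, so that is the treewidth.

Treewidth 5.
One optimal decomposition is:
Bags: B1 = {a, b, c, d, e, f}
Tree: (single bag)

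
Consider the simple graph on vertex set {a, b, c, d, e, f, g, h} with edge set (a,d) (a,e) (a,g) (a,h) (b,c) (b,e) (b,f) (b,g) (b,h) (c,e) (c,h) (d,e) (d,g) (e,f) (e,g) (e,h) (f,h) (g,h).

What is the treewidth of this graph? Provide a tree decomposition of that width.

Each bag holds 4 vertices, so the decomposition has width 3, which upper-bounds the treewidth. For the lower bound, the 4 vertices {a, d, e, g} are pairwise adjacent, and any tree decomposition puts a clique entirely inside one bag — forcing width ≥ 3. Therefore the treewidth is 3.

Treewidth 3.
Bags: B1 = {a, e, g, h}  B2 = {b, e, g, h}  B3 = {a, d, e, g}  B4 = {b, c, e, h}  B5 = {b, e, f, h}
Tree: B1–B2, B1–B3, B2–B4, B4–B5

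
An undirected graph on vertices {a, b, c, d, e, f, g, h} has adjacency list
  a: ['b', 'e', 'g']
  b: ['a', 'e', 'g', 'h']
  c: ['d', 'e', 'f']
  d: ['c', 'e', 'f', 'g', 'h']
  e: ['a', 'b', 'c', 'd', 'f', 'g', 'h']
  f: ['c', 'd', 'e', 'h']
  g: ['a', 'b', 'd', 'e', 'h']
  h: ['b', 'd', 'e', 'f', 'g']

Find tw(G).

3

A width-3 tree decomposition is:
Bags: B1 = {d, e, g, h}  B2 = {d, e, f, h}  B3 = {c, d, e, f}  B4 = {b, e, g, h}  B5 = {a, b, e, g}
Tree: B1–B2, B2–B3, B1–B4, B4–B5
The largest bag has 4 vertices, giving width 3; this decomposition certifies tw(G) ≤ 3. For the lower bound, the 4 vertices {d, e, g, h} are pairwise adjacent, and any tree decomposition puts a clique entirely inside one bag — forcing width ≥ 3. Combining the bounds, tw(G) = 3.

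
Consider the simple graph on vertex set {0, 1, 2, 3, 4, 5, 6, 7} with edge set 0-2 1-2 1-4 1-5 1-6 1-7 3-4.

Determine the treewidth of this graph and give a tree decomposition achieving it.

The largest bag has 2 vertices, giving width 1; this decomposition certifies tw(G) ≤ 1. G has an edge, so its treewidth is at least 1. Therefore the treewidth is 1.

Treewidth 1.
One optimal decomposition is:
Bags: B1 = {1, 5}  B2 = {1, 2}  B3 = {1, 6}  B4 = {1, 4}  B5 = {1, 7}  B6 = {0, 2}  B7 = {3, 4}
Tree: B1–B2, B1–B3, B3–B4, B1–B5, B2–B6, B4–B7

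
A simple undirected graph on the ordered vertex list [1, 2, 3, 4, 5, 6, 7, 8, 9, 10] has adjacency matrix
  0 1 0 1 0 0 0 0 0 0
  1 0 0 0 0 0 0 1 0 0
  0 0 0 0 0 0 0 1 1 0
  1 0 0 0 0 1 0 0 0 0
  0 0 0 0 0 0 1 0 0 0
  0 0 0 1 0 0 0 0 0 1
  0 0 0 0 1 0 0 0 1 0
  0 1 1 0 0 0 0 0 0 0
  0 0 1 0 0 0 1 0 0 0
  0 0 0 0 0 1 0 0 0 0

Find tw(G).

1

A width-1 tree decomposition is:
Bags: B1 = {5, 7}  B2 = {7, 9}  B3 = {3, 9}  B4 = {3, 8}  B5 = {2, 8}  B6 = {1, 2}  B7 = {1, 4}  B8 = {4, 6}  B9 = {6, 10}
Tree: B1–B2, B2–B3, B3–B4, B4–B5, B5–B6, B6–B7, B7–B8, B8–B9
The largest bag has 2 vertices, giving width 1; this decomposition certifies tw(G) ≤ 1. Any graph with an edge has treewidth ≥ 1, and G has the edge 5–7. Combining the bounds, tw(G) = 1.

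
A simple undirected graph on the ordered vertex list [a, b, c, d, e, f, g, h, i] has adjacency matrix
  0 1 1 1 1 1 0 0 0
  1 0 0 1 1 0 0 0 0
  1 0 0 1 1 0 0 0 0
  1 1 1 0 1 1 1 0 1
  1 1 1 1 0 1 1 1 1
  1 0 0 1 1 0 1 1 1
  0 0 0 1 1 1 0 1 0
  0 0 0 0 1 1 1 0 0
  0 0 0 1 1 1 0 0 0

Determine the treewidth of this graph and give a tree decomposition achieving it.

Treewidth 3.
One optimal decomposition is:
Bags: B1 = {a, d, e, f}  B2 = {d, e, f, i}  B3 = {d, e, f, g}  B4 = {a, c, d, e}  B5 = {a, b, d, e}  B6 = {e, f, g, h}
Tree: B1–B2, B1–B3, B1–B4, B4–B5, B3–B6

Every bag has size at most 4, so the width is 4 − 1 = 3 and tw(G) ≤ 3. On the other hand G contains the 4-clique {a, c, d, e}. A clique must lie in a single bag of any decomposition, so no decomposition can have width below 3. Hence tw(G) = 3 exactly.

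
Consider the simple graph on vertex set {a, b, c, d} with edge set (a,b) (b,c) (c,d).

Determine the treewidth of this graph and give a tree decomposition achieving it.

Treewidth 1.
One optimal decomposition is:
Bags: B1 = {c, d}  B2 = {b, c}  B3 = {a, b}
Tree: B1–B2, B2–B3

Each bag holds 2 vertices, so the decomposition has width 1, which upper-bounds the treewidth. G has an edge, so its treewidth is at least 1. The upper and lower bounds meet at 1, so that is the treewidth.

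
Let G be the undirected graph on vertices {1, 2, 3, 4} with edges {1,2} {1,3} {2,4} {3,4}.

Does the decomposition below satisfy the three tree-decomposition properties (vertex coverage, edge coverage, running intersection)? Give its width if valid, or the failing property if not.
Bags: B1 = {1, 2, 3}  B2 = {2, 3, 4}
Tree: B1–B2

Checking the three conditions: (i) the bags cover all of {1, 2, 3, 4}; (ii) for each edge, some bag contains both endpoints; (iii) the bags containing any fixed vertex form a subtree. All hold, so the decomposition is valid with width 3 − 1 = 2.

Yes; width 2.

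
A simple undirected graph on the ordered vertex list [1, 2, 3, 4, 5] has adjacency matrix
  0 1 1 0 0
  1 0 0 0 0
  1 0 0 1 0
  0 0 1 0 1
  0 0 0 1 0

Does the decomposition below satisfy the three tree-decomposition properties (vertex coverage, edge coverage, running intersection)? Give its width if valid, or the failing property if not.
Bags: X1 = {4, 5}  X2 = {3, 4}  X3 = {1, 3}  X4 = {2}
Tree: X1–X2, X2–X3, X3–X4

A tree decomposition must satisfy three properties: every vertex lies in some bag; for every edge, both endpoints lie together in some bag; and for every vertex, the bags containing it form a connected subtree. Here edge (1,2) lies in no bag, so the decomposition is invalid.

No — edge (1,2) lies in no bag.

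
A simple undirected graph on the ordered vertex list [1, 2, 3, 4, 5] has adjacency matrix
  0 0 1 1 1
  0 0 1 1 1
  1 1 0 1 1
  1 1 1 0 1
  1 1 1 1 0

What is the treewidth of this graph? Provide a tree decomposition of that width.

Treewidth 3.
One optimal decomposition is:
Bags: B1 = {1, 3, 4, 5}  B2 = {2, 3, 4, 5}
Tree: B1–B2

The largest bag has 4 vertices, giving width 3; this decomposition certifies tw(G) ≤ 3. Conversely, {1, 3, 4, 5} is a clique of size 4, and the vertices of any clique must share a bag in every tree decomposition; so some bag has ≥ 4 vertices and tw(G) ≥ 3. The upper and lower bounds meet at 3, so that is the treewidth.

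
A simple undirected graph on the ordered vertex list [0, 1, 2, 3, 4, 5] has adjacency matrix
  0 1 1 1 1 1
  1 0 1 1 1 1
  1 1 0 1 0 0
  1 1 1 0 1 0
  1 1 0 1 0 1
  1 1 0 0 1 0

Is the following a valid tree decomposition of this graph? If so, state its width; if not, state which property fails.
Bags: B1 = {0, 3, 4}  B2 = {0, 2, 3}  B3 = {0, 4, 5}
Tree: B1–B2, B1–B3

A tree decomposition must satisfy three properties: every vertex lies in some bag; for every edge, both endpoints lie together in some bag; and for every vertex, the bags containing it form a connected subtree. Here vertex 1 appears in no bag, so the decomposition is invalid.

No — vertex 1 appears in no bag.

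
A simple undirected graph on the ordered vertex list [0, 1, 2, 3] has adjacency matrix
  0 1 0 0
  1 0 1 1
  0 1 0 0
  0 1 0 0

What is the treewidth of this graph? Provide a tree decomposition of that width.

Treewidth 1.
One such decomposition:
Bags: B1 = {1, 3}  B2 = {0, 1}  B3 = {1, 2}
Tree: B1–B2, B1–B3

Each bag holds 2 vertices, so the decomposition has width 1, which upper-bounds the treewidth. G has an edge, so its treewidth is at least 1. The upper and lower bounds meet at 1, so that is the treewidth.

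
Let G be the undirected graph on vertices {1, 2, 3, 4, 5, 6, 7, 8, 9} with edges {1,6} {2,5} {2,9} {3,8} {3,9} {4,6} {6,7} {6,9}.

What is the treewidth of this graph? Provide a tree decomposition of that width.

Every bag has size at most 2, so the width is 2 − 1 = 1 and tw(G) ≤ 1. Any graph with an edge has treewidth ≥ 1, and G has the edge 9–6. The upper and lower bounds meet at 1, so that is the treewidth.

Treewidth 1.
Bags: B1 = {6, 9}  B2 = {3, 9}  B3 = {2, 9}  B4 = {4, 6}  B5 = {6, 7}  B6 = {1, 6}  B7 = {2, 5}  B8 = {3, 8}
Tree: B1–B2, B2–B3, B1–B4, B1–B5, B4–B6, B3–B7, B2–B8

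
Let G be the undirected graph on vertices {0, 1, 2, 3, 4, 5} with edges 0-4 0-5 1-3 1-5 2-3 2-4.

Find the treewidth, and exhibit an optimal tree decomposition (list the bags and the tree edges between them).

Treewidth 2.
Bags: B1 = {0, 1, 5}  B2 = {0, 1, 3}  B3 = {0, 2, 3}  B4 = {0, 2, 4}
Tree: B1–B2, B2–B3, B3–B4

Every bag has size at most 3, so the width is 3 − 1 = 2 and tw(G) ≤ 2. The edges 0–5–1–3–2–4–0 form a cycle, so G is not a tree and its treewidth is at least 2. Therefore the treewidth is 2.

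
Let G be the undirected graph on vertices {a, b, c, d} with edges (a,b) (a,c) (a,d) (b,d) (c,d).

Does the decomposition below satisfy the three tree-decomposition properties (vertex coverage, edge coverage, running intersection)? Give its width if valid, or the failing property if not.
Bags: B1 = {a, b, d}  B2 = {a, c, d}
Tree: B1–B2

Yes; width 2.

Vertex coverage: the bags together contain {a, b, c, d}, the full vertex set. Edge coverage: each edge of G has both endpoints in at least one bag. Running intersection: for every vertex, the bags containing it form a connected subtree. All three properties hold, so this is a valid tree decomposition of width max|bag| − 1 = 2, and hence tw(G) ≤ 2.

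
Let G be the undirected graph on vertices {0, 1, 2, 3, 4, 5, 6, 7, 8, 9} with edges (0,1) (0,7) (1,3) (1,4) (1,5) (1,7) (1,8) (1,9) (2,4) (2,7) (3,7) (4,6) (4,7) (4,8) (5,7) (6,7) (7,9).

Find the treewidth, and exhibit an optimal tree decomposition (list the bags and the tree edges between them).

Each bag holds 3 vertices, so the decomposition has width 2, which upper-bounds the treewidth. Conversely, {1, 4, 8} is a clique of size 3, and the vertices of any clique must share a bag in every tree decomposition; so some bag has ≥ 3 vertices and tw(G) ≥ 2. Combining the bounds, tw(G) = 2.

Treewidth 2.
One optimal decomposition is:
Bags: B1 = {1, 4, 7}  B2 = {4, 6, 7}  B3 = {2, 4, 7}  B4 = {1, 3, 7}  B5 = {1, 4, 8}  B6 = {1, 7, 9}  B7 = {0, 1, 7}  B8 = {1, 5, 7}
Tree: B1–B2, B1–B3, B1–B4, B1–B5, B4–B6, B1–B7, B6–B8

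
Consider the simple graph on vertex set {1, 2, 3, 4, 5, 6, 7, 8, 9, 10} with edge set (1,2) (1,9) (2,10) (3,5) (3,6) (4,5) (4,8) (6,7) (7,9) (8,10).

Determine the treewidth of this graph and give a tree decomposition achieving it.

Each bag holds 3 vertices, so the decomposition has width 2, which upper-bounds the treewidth. The edges 8–10–2–1–9–7–6–3–5–4–8 form a cycle, so G is not a tree and its treewidth is at least 2. Combining the bounds, tw(G) = 2.

Treewidth 2.
One optimal decomposition is:
Bags: B1 = {2, 8, 10}  B2 = {1, 2, 8}  B3 = {1, 8, 9}  B4 = {7, 8, 9}  B5 = {6, 7, 8}  B6 = {3, 6, 8}  B7 = {3, 5, 8}  B8 = {4, 5, 8}
Tree: B1–B2, B2–B3, B3–B4, B4–B5, B5–B6, B6–B7, B7–B8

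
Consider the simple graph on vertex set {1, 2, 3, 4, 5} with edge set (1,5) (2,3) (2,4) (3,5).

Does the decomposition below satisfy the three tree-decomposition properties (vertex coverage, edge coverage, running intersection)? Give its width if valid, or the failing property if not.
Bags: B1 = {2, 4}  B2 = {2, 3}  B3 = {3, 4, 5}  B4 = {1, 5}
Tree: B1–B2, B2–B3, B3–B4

A tree decomposition must satisfy three properties: every vertex lies in some bag; for every edge, both endpoints lie together in some bag; and for every vertex, the bags containing it form a connected subtree. Here bags containing vertex 4 are not connected in the tree, so the decomposition is invalid.

No — bags containing vertex 4 are not connected in the tree.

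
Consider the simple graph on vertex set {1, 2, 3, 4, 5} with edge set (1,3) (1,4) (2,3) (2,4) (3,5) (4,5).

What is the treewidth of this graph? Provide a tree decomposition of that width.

Treewidth 2.
Bags: B1 = {3, 4, 5}  B2 = {2, 3, 4}  B3 = {1, 3, 4}
Tree: B1–B2, B2–B3

The largest bag has 3 vertices, giving width 2; this decomposition certifies tw(G) ≤ 2. For the lower bound, G contains the cycle 3–5–4–2–3, so G is not a forest; only forests have treewidth ≤ 1, hence tw(G) ≥ 2. The upper and lower bounds meet at 2, so that is the treewidth.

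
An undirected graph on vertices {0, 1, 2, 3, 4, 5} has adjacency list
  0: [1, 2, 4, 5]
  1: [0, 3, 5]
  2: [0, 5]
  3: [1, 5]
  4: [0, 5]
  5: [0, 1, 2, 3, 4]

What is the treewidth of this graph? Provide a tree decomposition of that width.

The largest bag has 3 vertices, giving width 2; this decomposition certifies tw(G) ≤ 2. For the lower bound, the 3 vertices {0, 1, 5} are pairwise adjacent, and any tree decomposition puts a clique entirely inside one bag — forcing width ≥ 2. Hence tw(G) = 2 exactly.

Treewidth 2.
Bags: B1 = {0, 4, 5}  B2 = {0, 2, 5}  B3 = {0, 1, 5}  B4 = {1, 3, 5}
Tree: B1–B2, B2–B3, B3–B4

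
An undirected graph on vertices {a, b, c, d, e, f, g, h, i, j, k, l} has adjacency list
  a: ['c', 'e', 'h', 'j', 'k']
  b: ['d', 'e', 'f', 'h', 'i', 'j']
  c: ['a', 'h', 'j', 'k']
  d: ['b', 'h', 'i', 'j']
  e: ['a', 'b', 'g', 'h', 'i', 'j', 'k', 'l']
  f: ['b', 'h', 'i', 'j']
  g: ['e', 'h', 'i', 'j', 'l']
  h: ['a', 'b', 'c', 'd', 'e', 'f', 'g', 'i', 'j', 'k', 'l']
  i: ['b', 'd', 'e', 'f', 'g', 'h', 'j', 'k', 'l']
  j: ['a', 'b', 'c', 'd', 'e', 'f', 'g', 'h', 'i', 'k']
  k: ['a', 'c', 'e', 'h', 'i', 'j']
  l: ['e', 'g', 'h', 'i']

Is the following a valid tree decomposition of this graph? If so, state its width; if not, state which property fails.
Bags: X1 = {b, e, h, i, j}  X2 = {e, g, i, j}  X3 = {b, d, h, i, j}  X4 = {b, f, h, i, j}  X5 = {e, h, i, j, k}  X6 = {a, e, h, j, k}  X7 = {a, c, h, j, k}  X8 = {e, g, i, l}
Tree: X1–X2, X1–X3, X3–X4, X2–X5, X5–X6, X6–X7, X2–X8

No — edge (h,g) lies in no bag.

A tree decomposition must satisfy three properties: every vertex lies in some bag; for every edge, both endpoints lie together in some bag; and for every vertex, the bags containing it form a connected subtree. Here edge (h,g) lies in no bag, so the decomposition is invalid.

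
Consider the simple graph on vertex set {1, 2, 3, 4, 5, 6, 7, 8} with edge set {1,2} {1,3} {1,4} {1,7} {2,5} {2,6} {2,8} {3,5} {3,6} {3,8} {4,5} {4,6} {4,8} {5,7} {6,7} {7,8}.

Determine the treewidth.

4

A width-4 tree decomposition is:
Bags: B1 = {1, 2, 5, 6, 8}  B2 = {1, 4, 5, 6, 8}  B3 = {1, 3, 5, 6, 8}  B4 = {1, 5, 6, 7, 8}
Tree: B1–B2, B2–B3, B3–B4
Every bag has size at most 5, so the width is 5 − 1 = 4 and tw(G) ≤ 4. For the lower bound: the 5 vertex sets {2,8}, {4,5}, {3,6}, {1}, {7} are disjoint, each induces a connected subgraph, and every pair is joined by at least one edge of G. Contracting each set to a single vertex therefore yields K_{5} as a minor, and since treewidth is minor-monotone, tw(G) ≥ tw(K_{5}) = 4. The upper and lower bounds meet at 4, so that is the treewidth.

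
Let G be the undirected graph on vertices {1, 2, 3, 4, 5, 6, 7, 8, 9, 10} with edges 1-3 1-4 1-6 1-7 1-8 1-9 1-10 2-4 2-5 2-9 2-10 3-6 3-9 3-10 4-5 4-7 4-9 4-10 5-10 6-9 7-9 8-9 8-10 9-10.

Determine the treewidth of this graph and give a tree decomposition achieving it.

The largest bag has 4 vertices, giving width 3; this decomposition certifies tw(G) ≤ 3. On the other hand G contains the 4-clique {1, 8, 9, 10}. A clique must lie in a single bag of any decomposition, so no decomposition can have width below 3. Therefore the treewidth is 3.

Treewidth 3.
One such decomposition:
Bags: B1 = {1, 8, 9, 10}  B2 = {1, 4, 9, 10}  B3 = {1, 3, 9, 10}  B4 = {1, 3, 6, 9}  B5 = {2, 4, 9, 10}  B6 = {1, 4, 7, 9}  B7 = {2, 4, 5, 10}
Tree: B1–B2, B1–B3, B3–B4, B2–B5, B2–B6, B5–B7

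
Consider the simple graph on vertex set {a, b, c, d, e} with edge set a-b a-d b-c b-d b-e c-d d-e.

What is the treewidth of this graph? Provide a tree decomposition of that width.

Every bag has size at most 3, so the width is 3 − 1 = 2 and tw(G) ≤ 2. For the lower bound, the 3 vertices {b, d, e} are pairwise adjacent, and any tree decomposition puts a clique entirely inside one bag — forcing width ≥ 2. Therefore the treewidth is 2.

Treewidth 2.
One optimal decomposition is:
Bags: B1 = {b, d, e}  B2 = {a, b, d}  B3 = {b, c, d}
Tree: B1–B2, B1–B3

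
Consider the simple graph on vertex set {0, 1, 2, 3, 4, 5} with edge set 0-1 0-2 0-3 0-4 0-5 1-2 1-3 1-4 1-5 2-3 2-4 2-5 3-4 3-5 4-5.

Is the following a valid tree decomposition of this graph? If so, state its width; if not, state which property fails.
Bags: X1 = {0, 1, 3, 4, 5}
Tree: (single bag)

A tree decomposition must satisfy three properties: every vertex lies in some bag; for every edge, both endpoints lie together in some bag; and for every vertex, the bags containing it form a connected subtree. Here vertex 2 appears in no bag, so the decomposition is invalid.

No — vertex 2 appears in no bag.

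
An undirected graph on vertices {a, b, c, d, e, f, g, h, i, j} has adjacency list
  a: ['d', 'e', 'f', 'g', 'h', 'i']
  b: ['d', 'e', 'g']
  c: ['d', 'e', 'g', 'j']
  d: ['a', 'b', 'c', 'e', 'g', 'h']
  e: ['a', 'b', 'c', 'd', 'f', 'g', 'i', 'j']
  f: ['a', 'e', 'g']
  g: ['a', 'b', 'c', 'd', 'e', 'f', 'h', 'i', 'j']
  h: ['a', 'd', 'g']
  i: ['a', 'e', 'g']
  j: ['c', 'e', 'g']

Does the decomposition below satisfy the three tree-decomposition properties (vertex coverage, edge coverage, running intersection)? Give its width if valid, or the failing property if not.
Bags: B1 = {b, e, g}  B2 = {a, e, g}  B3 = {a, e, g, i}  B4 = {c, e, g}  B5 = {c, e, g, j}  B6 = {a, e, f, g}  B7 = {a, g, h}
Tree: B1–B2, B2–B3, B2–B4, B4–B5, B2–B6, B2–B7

No — vertex d appears in no bag.

A tree decomposition must satisfy three properties: every vertex lies in some bag; for every edge, both endpoints lie together in some bag; and for every vertex, the bags containing it form a connected subtree. Here vertex d appears in no bag, so the decomposition is invalid.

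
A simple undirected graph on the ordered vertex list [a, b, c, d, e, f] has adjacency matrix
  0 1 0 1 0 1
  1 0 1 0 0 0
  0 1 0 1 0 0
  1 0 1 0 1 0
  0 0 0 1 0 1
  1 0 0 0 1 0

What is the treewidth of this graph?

A width-2 tree decomposition is:
Bags: B1 = {a, e, f}  B2 = {a, d, e}  B3 = {a, b, d}  B4 = {b, c, d}
Tree: B1–B2, B2–B3, B3–B4
Each bag holds 3 vertices, so the decomposition has width 2, which upper-bounds the treewidth. For the lower bound, G contains the cycle f–e–d–a–f, so G is not a forest; only forests have treewidth ≤ 1, hence tw(G) ≥ 2. The upper and lower bounds meet at 2, so that is the treewidth.

2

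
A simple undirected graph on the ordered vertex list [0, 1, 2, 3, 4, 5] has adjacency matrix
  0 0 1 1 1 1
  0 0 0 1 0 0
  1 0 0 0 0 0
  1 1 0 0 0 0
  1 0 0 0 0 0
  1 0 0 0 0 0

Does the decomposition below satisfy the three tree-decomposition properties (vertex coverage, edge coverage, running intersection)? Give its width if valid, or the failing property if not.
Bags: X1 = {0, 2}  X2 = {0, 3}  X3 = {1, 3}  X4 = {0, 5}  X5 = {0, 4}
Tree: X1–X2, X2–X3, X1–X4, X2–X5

Every vertex of G appears in some bag (union = {0, 1, 2, 3, 4, 5}); every edge is covered by a bag; and for each vertex v the set of bags containing v is connected in the bag tree. The decomposition is therefore valid. The largest bag has 2 vertices, so the width is 1.

Yes; width 1.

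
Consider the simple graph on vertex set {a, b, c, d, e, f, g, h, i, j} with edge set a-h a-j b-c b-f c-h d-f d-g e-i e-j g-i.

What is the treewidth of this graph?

A width-2 tree decomposition is:
Bags: B1 = {b, c, f}  B2 = {c, f, h}  B3 = {a, f, h}  B4 = {a, f, j}  B5 = {e, f, j}  B6 = {e, f, i}  B7 = {f, g, i}  B8 = {d, f, g}
Tree: B1–B2, B2–B3, B3–B4, B4–B5, B5–B6, B6–B7, B7–B8
The largest bag has 3 vertices, giving width 2; this decomposition certifies tw(G) ≤ 2. For the lower bound, G contains the cycle f–b–c–h–a–j–e–i–g–d–f, so G is not a forest; only forests have treewidth ≤ 1, hence tw(G) ≥ 2. Combining the bounds, tw(G) = 2.

2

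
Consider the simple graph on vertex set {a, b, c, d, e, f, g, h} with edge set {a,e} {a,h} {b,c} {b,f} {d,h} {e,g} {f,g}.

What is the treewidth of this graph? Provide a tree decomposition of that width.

Treewidth 1.
Bags: B1 = {b, c}  B2 = {b, f}  B3 = {f, g}  B4 = {e, g}  B5 = {a, e}  B6 = {a, h}  B7 = {d, h}
Tree: B1–B2, B2–B3, B3–B4, B4–B5, B5–B6, B6–B7

Each bag holds 2 vertices, so the decomposition has width 1, which upper-bounds the treewidth. G has an edge, so its treewidth is at least 1. Combining the bounds, tw(G) = 1.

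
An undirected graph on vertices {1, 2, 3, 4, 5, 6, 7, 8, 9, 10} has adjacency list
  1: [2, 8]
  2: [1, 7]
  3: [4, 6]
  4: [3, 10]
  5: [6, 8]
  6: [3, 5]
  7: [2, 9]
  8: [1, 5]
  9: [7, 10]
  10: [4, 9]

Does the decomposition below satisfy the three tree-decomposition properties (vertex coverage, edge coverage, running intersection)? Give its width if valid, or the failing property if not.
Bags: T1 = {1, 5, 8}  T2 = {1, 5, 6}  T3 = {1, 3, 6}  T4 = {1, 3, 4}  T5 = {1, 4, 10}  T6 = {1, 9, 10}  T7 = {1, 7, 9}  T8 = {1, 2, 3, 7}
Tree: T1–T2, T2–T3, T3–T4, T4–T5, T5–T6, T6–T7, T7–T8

No — bags containing vertex 3 are not connected in the tree.

A tree decomposition must satisfy three properties: every vertex lies in some bag; for every edge, both endpoints lie together in some bag; and for every vertex, the bags containing it form a connected subtree. Here bags containing vertex 3 are not connected in the tree, so the decomposition is invalid.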